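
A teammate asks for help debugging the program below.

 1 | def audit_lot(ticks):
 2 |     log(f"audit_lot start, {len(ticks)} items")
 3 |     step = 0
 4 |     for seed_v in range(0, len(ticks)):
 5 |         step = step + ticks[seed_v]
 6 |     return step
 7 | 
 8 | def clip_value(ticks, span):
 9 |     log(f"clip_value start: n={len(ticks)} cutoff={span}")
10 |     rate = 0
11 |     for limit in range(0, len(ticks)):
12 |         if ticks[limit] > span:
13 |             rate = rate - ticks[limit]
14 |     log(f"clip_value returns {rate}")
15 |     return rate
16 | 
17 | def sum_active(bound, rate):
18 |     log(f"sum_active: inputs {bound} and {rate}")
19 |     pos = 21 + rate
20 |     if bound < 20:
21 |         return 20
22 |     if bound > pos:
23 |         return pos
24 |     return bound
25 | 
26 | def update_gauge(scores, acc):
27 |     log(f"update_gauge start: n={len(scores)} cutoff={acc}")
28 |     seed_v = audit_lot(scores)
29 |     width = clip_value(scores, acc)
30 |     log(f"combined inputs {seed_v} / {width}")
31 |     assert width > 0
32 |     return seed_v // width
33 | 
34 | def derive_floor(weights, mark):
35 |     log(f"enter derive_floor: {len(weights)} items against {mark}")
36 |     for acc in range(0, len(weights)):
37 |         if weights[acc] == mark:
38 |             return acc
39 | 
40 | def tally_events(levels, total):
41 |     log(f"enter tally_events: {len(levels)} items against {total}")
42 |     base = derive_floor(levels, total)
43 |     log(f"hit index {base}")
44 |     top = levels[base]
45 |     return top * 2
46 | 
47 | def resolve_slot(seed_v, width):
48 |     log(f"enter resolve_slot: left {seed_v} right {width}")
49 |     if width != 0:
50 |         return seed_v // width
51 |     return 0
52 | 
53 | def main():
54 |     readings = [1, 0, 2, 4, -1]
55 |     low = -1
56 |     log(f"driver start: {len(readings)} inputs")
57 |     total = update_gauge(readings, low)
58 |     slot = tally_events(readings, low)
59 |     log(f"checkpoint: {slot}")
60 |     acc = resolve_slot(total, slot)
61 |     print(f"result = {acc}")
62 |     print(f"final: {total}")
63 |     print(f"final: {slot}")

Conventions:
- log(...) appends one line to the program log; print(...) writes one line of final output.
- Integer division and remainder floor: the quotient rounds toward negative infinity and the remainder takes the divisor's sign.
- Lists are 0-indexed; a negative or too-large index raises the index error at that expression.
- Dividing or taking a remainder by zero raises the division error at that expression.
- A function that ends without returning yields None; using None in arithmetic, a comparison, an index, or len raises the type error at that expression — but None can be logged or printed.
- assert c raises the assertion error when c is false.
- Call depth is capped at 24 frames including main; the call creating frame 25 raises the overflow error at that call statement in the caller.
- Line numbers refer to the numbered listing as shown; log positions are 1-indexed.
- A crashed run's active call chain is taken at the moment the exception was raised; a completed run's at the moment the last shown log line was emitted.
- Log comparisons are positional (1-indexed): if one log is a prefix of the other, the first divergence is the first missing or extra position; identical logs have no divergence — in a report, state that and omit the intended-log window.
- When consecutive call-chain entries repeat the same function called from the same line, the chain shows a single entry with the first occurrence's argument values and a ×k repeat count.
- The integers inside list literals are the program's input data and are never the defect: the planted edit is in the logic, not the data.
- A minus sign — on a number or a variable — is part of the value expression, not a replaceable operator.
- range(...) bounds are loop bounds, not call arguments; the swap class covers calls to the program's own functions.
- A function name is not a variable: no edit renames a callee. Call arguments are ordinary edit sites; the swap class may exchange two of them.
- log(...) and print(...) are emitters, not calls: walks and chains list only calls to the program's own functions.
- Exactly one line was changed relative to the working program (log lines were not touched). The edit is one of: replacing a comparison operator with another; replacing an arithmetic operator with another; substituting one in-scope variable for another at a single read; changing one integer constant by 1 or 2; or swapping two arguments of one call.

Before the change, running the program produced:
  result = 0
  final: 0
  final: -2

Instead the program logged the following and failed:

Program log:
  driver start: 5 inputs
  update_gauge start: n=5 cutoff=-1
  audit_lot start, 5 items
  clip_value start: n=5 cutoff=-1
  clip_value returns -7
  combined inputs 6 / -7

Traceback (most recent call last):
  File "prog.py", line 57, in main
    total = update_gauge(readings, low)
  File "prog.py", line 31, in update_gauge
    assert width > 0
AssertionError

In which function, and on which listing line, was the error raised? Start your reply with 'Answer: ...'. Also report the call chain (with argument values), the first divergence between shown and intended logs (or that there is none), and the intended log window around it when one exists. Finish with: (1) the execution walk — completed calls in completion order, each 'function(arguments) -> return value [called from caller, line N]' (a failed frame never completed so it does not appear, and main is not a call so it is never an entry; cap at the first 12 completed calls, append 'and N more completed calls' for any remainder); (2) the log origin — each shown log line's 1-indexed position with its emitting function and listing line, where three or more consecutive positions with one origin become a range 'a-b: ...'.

Answer: the error was raised in update_gauge, line 31.
Core observation: Everything matches until log position 5, which reads 'clip_value returns -7' in place of 'clip_value returns 7'.
Call chain: main -> update_gauge([1, 0, 2, 4, -1], -1) (called at line 57).
First divergence: position 5 — the shown line 'clip_value returns -7' should read 'clip_value returns 7'.
Intended log window:
  3: audit_lot start, 5 items
  4: clip_value start: n=5 cutoff=-1
  5: clip_value returns 7
  6: combined inputs 6 / 7
Execution walk:
  audit_lot([1, 0, 2, 4, -1]) -> 6  [called from update_gauge, line 28]
  clip_value([1, 0, 2, 4, -1], -1) -> -7  [called from update_gauge, line 29]
Log line origins:
  1: emitted by main (line 56)
  2: emitted by update_gauge (line 27)
  3: emitted by audit_lot (line 2)
  4: emitted by clip_value (line 9)
  5: emitted by clip_value (line 14)
  6: emitted by update_gauge (line 30)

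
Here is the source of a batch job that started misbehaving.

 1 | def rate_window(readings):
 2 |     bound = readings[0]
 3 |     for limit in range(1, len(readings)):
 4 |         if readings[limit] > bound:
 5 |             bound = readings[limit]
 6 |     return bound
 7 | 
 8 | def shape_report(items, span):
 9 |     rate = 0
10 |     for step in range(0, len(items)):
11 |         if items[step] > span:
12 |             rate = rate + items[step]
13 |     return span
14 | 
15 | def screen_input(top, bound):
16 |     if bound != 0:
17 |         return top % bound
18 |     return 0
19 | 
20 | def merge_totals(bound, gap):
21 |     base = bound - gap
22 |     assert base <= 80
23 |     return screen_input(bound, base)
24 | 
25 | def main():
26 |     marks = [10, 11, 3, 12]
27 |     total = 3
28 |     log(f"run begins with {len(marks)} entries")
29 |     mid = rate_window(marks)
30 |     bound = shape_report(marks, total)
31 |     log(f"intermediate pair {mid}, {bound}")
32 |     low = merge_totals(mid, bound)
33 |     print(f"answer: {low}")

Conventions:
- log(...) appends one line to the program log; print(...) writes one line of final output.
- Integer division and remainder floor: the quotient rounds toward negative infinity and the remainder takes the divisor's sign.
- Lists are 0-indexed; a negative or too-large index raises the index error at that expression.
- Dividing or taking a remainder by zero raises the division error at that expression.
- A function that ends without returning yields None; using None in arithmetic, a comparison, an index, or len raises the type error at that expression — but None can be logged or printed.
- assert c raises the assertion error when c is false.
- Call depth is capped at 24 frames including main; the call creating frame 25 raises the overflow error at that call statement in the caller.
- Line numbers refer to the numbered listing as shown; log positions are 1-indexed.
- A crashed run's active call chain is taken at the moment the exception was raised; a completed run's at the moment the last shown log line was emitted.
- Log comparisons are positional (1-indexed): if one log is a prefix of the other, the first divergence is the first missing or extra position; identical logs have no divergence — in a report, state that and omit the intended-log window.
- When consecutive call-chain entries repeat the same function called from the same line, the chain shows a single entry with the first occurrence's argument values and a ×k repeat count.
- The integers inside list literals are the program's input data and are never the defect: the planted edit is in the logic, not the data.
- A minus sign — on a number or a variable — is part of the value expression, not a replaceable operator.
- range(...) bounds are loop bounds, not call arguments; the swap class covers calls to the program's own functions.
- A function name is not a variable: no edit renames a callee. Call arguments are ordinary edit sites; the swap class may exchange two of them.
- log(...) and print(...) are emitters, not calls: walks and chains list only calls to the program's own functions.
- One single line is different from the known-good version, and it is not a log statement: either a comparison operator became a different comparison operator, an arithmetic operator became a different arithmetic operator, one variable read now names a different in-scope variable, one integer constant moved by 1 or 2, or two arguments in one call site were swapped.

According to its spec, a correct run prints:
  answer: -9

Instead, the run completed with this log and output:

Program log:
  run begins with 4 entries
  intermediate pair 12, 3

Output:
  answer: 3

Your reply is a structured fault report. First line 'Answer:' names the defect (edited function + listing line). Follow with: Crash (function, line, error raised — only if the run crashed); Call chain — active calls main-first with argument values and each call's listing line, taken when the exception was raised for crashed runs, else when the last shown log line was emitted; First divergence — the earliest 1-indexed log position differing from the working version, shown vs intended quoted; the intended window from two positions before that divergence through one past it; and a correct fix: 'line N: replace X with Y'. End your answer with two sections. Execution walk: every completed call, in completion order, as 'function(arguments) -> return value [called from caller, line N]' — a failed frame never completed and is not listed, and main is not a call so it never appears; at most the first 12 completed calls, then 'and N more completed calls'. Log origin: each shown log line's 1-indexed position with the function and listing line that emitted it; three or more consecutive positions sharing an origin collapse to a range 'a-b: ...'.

Answer: the defect is in shape_report at line 13.
Key observation: The earliest visible damage is log position 2 — 'intermediate pair 12, 3' rather than the intended 'intermediate pair 12, 33'.
Call chain: main.
First divergence: position 2; shown 'intermediate pair 12, 3' vs intended 'intermediate pair 12, 33'.
Intended log window:
  1: run begins with 4 entries
  2: intermediate pair 12, 33
Execution walk:
  rate_window([10, 11, 3, 12]) -> 12  [called from main, line 29]
  shape_report([10, 11, 3, 12], 3) -> 3  [called from main, line 30]
  screen_input(12, 9) -> 3  [called from merge_totals, line 23]
  merge_totals(12, 3) -> 3  [called from main, line 32]
Log line origins:
  1: from main, line 28
  2: from main, line 31
A correct fix: line 13: replace `span` with `rate`.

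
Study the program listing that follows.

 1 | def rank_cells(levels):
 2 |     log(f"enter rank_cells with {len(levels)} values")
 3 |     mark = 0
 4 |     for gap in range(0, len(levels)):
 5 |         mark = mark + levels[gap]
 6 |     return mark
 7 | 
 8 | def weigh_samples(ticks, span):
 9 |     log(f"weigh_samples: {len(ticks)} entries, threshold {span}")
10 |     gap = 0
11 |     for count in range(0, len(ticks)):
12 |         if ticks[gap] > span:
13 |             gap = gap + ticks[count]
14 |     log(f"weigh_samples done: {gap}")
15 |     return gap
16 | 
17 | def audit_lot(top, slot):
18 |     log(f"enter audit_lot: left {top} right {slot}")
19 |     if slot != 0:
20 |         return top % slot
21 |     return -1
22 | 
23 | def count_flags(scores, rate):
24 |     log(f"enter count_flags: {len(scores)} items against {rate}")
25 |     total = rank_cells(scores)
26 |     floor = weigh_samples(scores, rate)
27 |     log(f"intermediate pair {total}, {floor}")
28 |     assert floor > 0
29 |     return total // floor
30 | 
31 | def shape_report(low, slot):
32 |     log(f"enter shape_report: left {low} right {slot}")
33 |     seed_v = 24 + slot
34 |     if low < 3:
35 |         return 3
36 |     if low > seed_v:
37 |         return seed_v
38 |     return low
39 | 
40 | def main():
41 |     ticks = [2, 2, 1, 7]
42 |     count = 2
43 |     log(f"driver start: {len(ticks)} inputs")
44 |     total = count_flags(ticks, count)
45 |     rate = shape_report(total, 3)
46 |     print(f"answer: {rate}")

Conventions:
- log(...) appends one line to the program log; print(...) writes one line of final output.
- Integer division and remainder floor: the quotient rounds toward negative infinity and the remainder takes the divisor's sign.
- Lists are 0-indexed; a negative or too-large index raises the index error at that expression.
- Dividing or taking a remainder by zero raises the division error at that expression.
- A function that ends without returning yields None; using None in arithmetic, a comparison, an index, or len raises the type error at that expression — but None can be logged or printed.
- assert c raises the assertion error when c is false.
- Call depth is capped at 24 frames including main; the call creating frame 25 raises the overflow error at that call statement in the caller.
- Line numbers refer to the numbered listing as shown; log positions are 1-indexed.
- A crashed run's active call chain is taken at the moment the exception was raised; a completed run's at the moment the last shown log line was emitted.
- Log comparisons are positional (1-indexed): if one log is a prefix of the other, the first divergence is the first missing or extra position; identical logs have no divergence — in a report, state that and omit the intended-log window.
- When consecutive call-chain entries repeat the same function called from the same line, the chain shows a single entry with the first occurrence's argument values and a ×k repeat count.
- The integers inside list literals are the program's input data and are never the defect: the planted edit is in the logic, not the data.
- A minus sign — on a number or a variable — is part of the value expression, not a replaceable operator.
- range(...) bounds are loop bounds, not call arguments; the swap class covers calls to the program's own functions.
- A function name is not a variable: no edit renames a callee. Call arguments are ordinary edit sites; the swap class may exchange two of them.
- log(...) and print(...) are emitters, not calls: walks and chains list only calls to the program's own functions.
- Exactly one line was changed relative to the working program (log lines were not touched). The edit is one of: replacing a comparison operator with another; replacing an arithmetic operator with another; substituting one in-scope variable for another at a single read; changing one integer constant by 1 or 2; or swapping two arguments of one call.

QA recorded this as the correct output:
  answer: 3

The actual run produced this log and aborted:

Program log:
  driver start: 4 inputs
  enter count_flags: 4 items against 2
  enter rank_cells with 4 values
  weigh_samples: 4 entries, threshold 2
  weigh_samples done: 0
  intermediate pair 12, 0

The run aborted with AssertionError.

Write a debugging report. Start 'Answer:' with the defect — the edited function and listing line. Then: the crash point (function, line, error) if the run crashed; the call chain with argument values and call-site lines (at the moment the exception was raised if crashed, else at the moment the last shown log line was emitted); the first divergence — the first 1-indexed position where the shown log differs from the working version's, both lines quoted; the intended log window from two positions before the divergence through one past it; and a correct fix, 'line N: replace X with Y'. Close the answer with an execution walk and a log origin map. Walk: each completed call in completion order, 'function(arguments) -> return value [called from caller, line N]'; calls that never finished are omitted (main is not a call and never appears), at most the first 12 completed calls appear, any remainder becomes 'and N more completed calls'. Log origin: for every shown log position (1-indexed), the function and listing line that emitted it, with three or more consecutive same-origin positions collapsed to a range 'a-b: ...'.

Answer: the defect is in weigh_samples at line 12.
Core observation: At log position 5 the runs split — shown 'weigh_samples done: 0', but the working version logs 'weigh_samples done: 7'.
Crash: count_flags, line 28, AssertionError.
Call chain: main -> count_flags([2, 2, 1, 7], 2) (called at line 44).
First divergence: position 5 — shown 'weigh_samples done: 0', intended 'weigh_samples done: 7'.
Intended log window:
  3: enter rank_cells with 4 values
  4: weigh_samples: 4 entries, threshold 2
  5: weigh_samples done: 7
  6: intermediate pair 12, 7
Execution walk:
  rank_cells([2, 2, 1, 7]) -> 12  [called from count_flags, line 25]
  weigh_samples([2, 2, 1, 7], 2) -> 0  [called from count_flags, line 26]
Log line origins:
  1: from main, line 43
  2: from count_flags, line 24
  3: from rank_cells, line 2
  4: from weigh_samples, line 9
  5: from weigh_samples, line 14
  6: from count_flags, line 27
A correct fix: line 12: replace `gap` with `count`.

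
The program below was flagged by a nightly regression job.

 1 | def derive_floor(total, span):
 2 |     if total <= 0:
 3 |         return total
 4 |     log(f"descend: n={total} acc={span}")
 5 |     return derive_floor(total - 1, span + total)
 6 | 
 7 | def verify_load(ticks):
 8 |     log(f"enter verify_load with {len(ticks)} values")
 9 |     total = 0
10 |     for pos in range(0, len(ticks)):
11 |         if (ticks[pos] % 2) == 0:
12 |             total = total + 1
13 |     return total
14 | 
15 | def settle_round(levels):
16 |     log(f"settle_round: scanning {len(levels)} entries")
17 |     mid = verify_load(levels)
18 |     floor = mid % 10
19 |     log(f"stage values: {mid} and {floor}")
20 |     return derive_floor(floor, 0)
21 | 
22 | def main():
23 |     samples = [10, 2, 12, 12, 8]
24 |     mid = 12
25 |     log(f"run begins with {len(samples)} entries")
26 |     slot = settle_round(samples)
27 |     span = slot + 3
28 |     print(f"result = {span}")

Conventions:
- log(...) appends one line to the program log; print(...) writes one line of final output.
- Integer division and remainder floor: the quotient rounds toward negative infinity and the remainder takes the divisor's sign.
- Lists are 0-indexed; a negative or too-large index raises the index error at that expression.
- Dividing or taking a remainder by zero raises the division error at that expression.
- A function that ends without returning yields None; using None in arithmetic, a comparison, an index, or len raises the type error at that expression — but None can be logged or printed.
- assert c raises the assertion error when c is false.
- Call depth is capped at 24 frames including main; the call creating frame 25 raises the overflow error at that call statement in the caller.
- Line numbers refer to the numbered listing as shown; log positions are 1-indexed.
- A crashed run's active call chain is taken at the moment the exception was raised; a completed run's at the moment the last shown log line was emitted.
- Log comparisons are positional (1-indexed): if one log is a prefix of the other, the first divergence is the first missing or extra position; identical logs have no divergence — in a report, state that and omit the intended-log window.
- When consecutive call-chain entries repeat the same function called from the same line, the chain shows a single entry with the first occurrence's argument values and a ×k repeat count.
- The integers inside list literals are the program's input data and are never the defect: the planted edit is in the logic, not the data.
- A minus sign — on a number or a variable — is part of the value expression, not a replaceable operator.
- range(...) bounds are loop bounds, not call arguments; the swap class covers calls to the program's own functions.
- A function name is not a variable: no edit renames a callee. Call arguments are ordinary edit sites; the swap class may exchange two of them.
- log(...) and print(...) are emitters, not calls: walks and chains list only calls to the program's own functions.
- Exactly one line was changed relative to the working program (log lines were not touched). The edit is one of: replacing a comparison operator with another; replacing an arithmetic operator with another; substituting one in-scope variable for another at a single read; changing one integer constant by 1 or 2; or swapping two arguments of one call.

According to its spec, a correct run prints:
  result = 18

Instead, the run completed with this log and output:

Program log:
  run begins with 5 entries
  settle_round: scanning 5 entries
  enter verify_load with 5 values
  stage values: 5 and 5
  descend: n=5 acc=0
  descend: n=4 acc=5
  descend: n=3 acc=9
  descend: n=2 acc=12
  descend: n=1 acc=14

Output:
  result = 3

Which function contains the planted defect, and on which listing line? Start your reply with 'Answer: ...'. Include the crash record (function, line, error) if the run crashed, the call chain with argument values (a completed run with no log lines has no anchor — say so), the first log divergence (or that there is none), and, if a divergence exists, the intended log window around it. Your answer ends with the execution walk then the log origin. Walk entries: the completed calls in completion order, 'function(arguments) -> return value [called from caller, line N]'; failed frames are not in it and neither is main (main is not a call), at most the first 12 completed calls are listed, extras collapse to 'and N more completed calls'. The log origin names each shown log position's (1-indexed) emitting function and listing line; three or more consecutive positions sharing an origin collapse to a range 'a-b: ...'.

Answer: the defect is in derive_floor at line 3.
Key fact: The logs agree in full; only the final output differs.
Call chain: main -> settle_round([10, 2, 12, 12, 8]) (called at line 26) -> derive_floor(5, 0) (called at line 20) -> derive_floor(4, 5) (called at line 5) ×4.
First divergence: there is none — every log position agrees.
Execution walk:
  verify_load([10, 2, 12, 12, 8]) -> 5  [called from settle_round, line 17]
  derive_floor(0, 15) -> 0  [called from derive_floor, line 5]
  derive_floor(1, 14) -> 0  [called from derive_floor, line 5]
  derive_floor(2, 12) -> 0  [called from derive_floor, line 5]
  derive_floor(3, 9) -> 0  [called from derive_floor, line 5]
  derive_floor(4, 5) -> 0  [called from derive_floor, line 5]
  derive_floor(5, 0) -> 0  [called from settle_round, line 20]
  settle_round([10, 2, 12, 12, 8]) -> 0  [called from main, line 26]
Log line origins:
  1: logged in main at line 25
  2: logged in settle_round at line 16
  3: logged in verify_load at line 8
  4: logged in settle_round at line 19
  5-9: logged in derive_floor at line 4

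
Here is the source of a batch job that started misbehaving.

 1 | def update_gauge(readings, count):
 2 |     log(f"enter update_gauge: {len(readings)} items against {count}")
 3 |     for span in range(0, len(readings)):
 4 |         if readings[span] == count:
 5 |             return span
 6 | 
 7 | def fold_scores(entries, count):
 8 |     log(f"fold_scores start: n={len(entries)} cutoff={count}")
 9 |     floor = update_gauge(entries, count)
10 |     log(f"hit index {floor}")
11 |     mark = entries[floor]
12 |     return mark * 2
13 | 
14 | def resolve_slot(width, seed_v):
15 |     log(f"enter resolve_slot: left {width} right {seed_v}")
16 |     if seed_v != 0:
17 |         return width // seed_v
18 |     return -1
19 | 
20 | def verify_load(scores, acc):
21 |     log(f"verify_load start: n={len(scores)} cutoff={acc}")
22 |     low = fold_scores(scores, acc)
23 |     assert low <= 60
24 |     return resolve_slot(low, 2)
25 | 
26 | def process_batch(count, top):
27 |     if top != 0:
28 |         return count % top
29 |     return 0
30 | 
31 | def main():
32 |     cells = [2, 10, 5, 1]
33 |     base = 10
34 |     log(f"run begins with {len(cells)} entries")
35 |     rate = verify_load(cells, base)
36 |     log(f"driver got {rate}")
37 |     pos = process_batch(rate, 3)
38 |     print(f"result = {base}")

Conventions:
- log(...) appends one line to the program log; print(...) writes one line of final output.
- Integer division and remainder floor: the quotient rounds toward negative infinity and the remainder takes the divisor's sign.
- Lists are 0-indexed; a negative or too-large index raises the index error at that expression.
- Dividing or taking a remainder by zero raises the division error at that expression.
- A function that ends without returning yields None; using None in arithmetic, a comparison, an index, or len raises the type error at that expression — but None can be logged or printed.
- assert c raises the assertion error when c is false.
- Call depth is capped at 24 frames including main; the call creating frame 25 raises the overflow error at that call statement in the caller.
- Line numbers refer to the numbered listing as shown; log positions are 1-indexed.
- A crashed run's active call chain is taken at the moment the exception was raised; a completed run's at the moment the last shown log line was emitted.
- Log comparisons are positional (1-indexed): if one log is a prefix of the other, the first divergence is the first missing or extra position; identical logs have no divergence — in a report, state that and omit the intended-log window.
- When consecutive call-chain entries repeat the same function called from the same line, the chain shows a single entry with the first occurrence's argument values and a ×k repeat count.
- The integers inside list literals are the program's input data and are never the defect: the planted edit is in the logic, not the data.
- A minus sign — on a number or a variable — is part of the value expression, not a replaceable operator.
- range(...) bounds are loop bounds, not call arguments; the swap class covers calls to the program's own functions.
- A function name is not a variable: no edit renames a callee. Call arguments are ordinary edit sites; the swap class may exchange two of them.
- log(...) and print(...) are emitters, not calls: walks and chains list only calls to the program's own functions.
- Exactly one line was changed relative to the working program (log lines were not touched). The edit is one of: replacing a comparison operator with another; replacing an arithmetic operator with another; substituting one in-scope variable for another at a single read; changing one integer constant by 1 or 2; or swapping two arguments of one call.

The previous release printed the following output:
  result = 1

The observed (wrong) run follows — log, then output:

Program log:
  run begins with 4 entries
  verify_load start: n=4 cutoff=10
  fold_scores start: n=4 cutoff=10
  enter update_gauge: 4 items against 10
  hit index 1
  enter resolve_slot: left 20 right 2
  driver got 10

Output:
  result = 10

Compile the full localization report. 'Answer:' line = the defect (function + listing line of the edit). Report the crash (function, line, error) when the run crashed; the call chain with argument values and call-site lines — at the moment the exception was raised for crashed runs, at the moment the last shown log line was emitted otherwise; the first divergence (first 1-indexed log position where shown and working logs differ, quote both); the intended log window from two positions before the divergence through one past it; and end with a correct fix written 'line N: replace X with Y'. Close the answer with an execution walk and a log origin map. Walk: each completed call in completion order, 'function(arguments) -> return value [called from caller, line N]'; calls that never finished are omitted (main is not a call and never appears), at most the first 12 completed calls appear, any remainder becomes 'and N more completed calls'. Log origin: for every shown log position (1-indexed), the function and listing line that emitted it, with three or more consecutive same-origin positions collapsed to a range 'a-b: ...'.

Answer: the defect is in main at line 38.
The tell: Every logged value matches the working version; the printed result is what differs.
Call chain: main.
First divergence: there is none — every log position agrees.
Execution walk:
  update_gauge([2, 10, 5, 1], 10) -> 1  [called from fold_scores, line 9]
  fold_scores([2, 10, 5, 1], 10) -> 20  [called from verify_load, line 22]
  resolve_slot(20, 2) -> 10  [called from verify_load, line 24]
  verify_load([2, 10, 5, 1], 10) -> 10  [called from main, line 35]
  process_batch(10, 3) -> 1  [called from main, line 37]
Log line origins:
  1: from main, line 34
  2: from verify_load, line 21
  3: from fold_scores, line 8
  4: from update_gauge, line 2
  5: from fold_scores, line 10
  6: from resolve_slot, line 15
  7: from main, line 36
A correct fix: line 38: replace `base` with `pos`.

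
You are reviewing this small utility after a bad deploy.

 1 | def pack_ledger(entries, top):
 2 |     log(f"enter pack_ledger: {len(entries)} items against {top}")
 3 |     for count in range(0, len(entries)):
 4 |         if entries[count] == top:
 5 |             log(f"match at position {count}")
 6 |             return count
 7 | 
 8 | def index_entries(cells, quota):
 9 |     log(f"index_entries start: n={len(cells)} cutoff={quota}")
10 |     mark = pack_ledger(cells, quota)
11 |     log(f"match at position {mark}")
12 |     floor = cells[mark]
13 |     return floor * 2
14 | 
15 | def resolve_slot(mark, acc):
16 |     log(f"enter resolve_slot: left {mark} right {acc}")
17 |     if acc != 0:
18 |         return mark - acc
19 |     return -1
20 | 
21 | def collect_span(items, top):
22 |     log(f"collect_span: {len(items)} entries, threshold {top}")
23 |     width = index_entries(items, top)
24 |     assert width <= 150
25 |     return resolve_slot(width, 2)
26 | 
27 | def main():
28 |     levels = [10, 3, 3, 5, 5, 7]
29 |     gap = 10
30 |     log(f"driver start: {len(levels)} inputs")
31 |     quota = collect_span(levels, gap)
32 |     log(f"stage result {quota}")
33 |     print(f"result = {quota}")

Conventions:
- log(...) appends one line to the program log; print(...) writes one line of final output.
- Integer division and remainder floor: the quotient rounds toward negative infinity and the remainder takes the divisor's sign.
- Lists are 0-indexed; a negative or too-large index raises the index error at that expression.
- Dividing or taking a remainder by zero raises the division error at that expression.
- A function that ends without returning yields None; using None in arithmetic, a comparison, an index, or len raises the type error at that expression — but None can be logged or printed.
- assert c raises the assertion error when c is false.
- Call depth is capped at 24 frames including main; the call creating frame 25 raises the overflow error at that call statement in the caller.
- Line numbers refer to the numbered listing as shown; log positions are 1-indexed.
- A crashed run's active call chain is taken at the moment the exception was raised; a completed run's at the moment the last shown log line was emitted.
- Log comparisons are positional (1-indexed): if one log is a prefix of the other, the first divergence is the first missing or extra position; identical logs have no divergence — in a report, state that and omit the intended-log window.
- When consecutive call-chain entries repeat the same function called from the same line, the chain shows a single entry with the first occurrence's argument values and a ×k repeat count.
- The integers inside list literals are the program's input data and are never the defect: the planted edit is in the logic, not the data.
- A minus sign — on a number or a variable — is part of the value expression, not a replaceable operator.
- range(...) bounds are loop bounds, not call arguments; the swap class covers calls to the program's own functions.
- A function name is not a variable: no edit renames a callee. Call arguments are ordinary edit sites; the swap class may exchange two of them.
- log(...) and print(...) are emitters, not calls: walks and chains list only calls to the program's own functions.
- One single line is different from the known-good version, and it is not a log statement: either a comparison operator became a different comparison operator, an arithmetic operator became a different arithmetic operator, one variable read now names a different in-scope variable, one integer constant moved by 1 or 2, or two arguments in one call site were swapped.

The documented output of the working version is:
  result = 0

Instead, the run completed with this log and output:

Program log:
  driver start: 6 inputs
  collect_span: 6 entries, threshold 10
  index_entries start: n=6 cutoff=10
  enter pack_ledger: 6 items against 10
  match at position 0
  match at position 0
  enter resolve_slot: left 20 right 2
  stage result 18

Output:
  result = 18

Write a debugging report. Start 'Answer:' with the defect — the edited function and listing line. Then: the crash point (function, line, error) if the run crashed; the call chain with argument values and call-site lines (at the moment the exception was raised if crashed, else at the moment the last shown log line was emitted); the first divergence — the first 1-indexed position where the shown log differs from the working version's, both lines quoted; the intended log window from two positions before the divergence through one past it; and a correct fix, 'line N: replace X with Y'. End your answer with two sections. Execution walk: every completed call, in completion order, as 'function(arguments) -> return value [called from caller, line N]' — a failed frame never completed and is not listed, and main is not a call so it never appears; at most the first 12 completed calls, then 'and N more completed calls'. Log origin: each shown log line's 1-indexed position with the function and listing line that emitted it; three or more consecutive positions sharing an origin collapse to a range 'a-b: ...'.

Answer: the defect is in resolve_slot at line 18.
Key fact: Log line 8 is where behavior first shows: 'stage result 18' appears instead of 'stage result 0'.
Call chain: main.
First divergence: position 8 — the shown line 'stage result 18' should read 'stage result 0'.
Intended log window:
  6: match at position 0
  7: enter resolve_slot: left 20 right 2
  8: stage result 0
Execution walk:
  pack_ledger([10, 3, 3, 5, 5, 7], 10) -> 0  [called from index_entries, line 10]
  index_entries([10, 3, 3, 5, 5, 7], 10) -> 20  [called from collect_span, line 23]
  resolve_slot(20, 2) -> 18  [called from collect_span, line 25]
  collect_span([10, 3, 3, 5, 5, 7], 10) -> 18  [called from main, line 31]
Origin of each log line:
  1: emitted by main (line 30)
  2: emitted by collect_span (line 22)
  3: emitted by index_entries (line 9)
  4: emitted by pack_ledger (line 2)
  5: emitted by pack_ledger (line 5)
  6: emitted by index_entries (line 11)
  7: emitted by resolve_slot (line 16)
  8: emitted by main (line 32)
A correct fix: line 18: replace `-` with `%`.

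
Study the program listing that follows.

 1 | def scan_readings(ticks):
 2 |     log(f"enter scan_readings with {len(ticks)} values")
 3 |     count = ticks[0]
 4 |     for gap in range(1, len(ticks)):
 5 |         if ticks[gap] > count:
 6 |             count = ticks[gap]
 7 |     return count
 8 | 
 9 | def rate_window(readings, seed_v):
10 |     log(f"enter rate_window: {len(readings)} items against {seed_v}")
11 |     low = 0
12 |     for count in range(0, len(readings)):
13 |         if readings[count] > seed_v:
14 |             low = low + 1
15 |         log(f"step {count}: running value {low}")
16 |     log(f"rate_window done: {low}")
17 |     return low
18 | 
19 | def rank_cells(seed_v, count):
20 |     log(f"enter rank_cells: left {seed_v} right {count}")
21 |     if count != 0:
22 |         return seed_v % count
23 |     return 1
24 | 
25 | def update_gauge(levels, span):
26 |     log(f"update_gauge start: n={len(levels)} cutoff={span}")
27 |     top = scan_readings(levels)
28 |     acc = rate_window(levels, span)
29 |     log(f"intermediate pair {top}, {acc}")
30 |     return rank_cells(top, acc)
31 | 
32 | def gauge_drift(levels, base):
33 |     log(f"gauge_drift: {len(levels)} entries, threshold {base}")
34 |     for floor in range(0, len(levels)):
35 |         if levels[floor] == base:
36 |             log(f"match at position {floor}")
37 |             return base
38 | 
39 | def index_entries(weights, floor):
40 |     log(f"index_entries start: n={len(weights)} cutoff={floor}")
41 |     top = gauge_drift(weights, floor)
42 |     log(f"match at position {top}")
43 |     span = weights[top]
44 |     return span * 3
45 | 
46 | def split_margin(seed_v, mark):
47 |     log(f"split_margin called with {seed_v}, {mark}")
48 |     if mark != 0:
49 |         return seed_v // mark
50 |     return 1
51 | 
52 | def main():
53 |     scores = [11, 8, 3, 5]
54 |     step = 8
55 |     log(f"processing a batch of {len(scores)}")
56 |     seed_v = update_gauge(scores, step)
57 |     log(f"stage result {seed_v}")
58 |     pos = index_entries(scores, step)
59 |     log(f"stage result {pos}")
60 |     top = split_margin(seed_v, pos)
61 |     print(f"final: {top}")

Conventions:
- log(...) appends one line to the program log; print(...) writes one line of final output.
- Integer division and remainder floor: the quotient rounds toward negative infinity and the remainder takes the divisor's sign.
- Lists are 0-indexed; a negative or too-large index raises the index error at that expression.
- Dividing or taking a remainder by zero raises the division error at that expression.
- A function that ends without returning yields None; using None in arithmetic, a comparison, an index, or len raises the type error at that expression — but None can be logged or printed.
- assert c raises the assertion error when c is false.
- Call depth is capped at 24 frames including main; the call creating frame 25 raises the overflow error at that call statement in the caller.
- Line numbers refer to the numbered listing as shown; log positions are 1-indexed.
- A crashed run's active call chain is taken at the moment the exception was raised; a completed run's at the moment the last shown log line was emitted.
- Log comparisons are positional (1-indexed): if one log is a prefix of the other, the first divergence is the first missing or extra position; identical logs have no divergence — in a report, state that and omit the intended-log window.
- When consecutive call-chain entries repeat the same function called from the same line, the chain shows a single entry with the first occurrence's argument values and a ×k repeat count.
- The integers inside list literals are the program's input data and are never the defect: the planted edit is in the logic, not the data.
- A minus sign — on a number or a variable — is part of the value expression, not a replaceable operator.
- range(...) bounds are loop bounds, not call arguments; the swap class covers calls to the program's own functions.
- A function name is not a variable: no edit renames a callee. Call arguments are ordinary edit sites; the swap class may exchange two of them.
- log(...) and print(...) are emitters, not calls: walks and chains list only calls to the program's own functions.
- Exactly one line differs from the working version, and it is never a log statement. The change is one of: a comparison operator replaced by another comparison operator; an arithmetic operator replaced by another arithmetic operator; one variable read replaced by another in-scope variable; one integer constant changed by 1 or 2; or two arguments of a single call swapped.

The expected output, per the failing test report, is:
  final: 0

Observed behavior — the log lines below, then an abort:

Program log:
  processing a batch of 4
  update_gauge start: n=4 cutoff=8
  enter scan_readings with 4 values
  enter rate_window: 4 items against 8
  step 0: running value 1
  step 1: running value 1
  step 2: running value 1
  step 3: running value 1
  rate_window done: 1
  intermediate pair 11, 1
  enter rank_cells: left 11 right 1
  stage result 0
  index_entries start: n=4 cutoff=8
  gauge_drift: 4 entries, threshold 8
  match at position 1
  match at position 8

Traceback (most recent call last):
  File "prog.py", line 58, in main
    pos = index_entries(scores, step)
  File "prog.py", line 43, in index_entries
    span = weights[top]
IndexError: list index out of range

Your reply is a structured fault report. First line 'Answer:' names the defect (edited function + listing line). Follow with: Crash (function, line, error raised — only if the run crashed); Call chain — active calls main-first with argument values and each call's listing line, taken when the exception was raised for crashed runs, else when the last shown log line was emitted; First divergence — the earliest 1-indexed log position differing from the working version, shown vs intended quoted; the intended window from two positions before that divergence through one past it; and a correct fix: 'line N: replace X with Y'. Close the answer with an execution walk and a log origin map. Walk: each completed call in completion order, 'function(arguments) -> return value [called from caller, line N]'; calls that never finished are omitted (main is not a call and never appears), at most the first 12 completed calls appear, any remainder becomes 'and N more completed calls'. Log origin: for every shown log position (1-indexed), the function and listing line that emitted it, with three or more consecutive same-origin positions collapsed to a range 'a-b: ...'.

Answer: the defect is in gauge_drift at line 37.
Key fact: Everything matches until log position 16, which reads 'match at position 8' in place of 'match at position 1'.
Crash: index_entries, line 43, IndexError.
Call chain: main -> index_entries([11, 8, 3, 5], 8) (called at line 58).
First divergence: position 16 — shown 'match at position 8', intended 'match at position 1'.
Intended log window:
  14: gauge_drift: 4 entries, threshold 8
  15: match at position 1
  16: match at position 1
  17: stage result 24
Execution walk:
  scan_readings([11, 8, 3, 5]) -> 11  [called from update_gauge, line 27]
  rate_window([11, 8, 3, 5], 8) -> 1  [called from update_gauge, line 28]
  rank_cells(11, 1) -> 0  [called from update_gauge, line 30]
  update_gauge([11, 8, 3, 5], 8) -> 0  [called from main, line 56]
  gauge_drift([11, 8, 3, 5], 8) -> 8  [called from index_entries, line 41]
Log origins:
  1 — main, line 55
  2 — update_gauge, line 26
  3 — scan_readings, line 2
  4 — rate_window, line 10
  5-8 — rate_window, line 15
  9 — rate_window, line 16
  10 — update_gauge, line 29
  11 — rank_cells, line 20
  12 — main, line 57
  13 — index_entries, line 40
  14 — gauge_drift, line 33
  15 — gauge_drift, line 36
  16 — index_entries, line 42
A correct fix: line 37: replace `base` with `floor`.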